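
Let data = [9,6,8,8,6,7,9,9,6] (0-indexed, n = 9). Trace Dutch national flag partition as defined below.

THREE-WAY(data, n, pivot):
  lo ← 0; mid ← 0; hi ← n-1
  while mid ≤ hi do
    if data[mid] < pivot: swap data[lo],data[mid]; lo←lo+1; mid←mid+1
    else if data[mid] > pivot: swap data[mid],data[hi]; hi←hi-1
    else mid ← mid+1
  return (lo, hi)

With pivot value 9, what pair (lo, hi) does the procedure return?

lo=0 mid=0 hi=8
9=9: mid=1
6<9: swap(0,1), lo=1 mid=2 ⇒ [6,9,8,8,6,7,9,9,6]
8<9: swap(1,2), lo=2 mid=3 ⇒ [6,8,9,8,6,7,9,9,6]
8<9: swap(2,3), lo=3 mid=4 ⇒ [6,8,8,9,6,7,9,9,6]
6<9: swap(3,4), lo=4 mid=5 ⇒ [6,8,8,6,9,7,9,9,6]
7<9: swap(4,5), lo=5 mid=6 ⇒ [6,8,8,6,7,9,9,9,6]
9=9: mid=7
9=9: mid=8
6<9: swap(5,8), lo=6 mid=9 ⇒ [6,8,8,6,7,6,9,9,9]
done. lo=6 hi=8; data=[6,8,8,6,7,6,9,9,9]

(6, 8)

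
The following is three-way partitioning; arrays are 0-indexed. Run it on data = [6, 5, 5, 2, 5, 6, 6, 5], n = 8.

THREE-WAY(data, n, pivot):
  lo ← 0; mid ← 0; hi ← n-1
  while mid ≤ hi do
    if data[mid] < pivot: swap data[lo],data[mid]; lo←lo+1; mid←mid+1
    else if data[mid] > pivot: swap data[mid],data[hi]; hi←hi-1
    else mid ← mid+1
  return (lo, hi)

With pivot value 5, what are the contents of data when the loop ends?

[2, 5, 5, 5, 5, 6, 6, 6]

lo=0 mid=0 hi=7
6>5: swap(0,7), hi=6 ⇒ [5, 5, 5, 2, 5, 6, 6, 6]
5=5: mid=1
5=5: mid=2
5=5: mid=3
2<5: swap(0,3), lo=1 mid=4 ⇒ [2, 5, 5, 5, 5, 6, 6, 6]
5=5: mid=5
6>5: swap(5,6), hi=5 ⇒ [2, 5, 5, 5, 5, 6, 6, 6]
6>5: swap(5,5), hi=4 ⇒ [2, 5, 5, 5, 5, 6, 6, 6]
done. lo=1 hi=4; data=[2, 5, 5, 5, 5, 6, 6, 6]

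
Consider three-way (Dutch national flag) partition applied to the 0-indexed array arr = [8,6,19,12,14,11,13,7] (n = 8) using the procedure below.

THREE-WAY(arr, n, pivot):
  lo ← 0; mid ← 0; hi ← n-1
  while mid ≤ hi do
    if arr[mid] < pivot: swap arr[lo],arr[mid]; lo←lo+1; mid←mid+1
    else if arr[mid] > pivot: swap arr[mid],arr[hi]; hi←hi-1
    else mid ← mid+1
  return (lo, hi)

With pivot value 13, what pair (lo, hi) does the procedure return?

lo=0 mid=0 hi=7
8<13: swap(0,0), lo=1 mid=1 ⇒ [8,6,19,12,14,11,13,7]
6<13: swap(1,1), lo=2 mid=2 ⇒ [8,6,19,12,14,11,13,7]
19>13: swap(2,7), hi=6 ⇒ [8,6,7,12,14,11,13,19]
7<13: swap(2,2), lo=3 mid=3 ⇒ [8,6,7,12,14,11,13,19]
12<13: swap(3,3), lo=4 mid=4 ⇒ [8,6,7,12,14,11,13,19]
14>13: swap(4,6), hi=5 ⇒ [8,6,7,12,13,11,14,19]
13=13: mid=5
11<13: swap(4,5), lo=5 mid=6 ⇒ [8,6,7,12,11,13,14,19]
done. lo=5 hi=5; arr=[8,6,7,12,11,13,14,19]

(5, 5)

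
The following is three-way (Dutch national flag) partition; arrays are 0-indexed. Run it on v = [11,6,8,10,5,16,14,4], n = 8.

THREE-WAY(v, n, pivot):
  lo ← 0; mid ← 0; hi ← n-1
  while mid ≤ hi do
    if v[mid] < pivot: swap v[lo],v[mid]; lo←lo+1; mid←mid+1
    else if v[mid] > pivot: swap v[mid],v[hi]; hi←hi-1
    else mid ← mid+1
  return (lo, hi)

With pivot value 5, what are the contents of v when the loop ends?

lo=0 mid=0 hi=7
11>5: swap(0,7), hi=6 ⇒ [4,6,8,10,5,16,14,11]
4<5: swap(0,0), lo=1 mid=1 ⇒ [4,6,8,10,5,16,14,11]
6>5: swap(1,6), hi=5 ⇒ [4,14,8,10,5,16,6,11]
14>5: swap(1,5), hi=4 ⇒ [4,16,8,10,5,14,6,11]
16>5: swap(1,4), hi=3 ⇒ [4,5,8,10,16,14,6,11]
5=5: mid=2
8>5: swap(2,3), hi=2 ⇒ [4,5,10,8,16,14,6,11]
10>5: swap(2,2), hi=1 ⇒ [4,5,10,8,16,14,6,11]
done. lo=1 hi=1; v=[4,5,10,8,16,14,6,11]

[4,5,10,8,16,14,6,11]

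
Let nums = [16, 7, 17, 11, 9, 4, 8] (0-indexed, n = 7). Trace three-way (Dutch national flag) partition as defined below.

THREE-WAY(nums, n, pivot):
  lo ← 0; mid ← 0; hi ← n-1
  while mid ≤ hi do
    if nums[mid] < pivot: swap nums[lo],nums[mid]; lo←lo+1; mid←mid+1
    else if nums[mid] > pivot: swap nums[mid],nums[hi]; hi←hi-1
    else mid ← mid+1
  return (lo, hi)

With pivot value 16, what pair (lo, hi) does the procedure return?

(5, 5)

pivot = 16; lo=0, mid=0, hi=6
nums[mid]=16=16: mid=1
nums[mid]=7<16: swap nums[0],nums[1]; lo=1,mid=2 → [7, 16, 17, 11, 9, 4, 8]
nums[mid]=17>16: swap nums[2],nums[6]; hi=5 → [7, 16, 8, 11, 9, 4, 17]
nums[mid]=8<16: swap nums[1],nums[2]; lo=2,mid=3 → [7, 8, 16, 11, 9, 4, 17]
nums[mid]=11<16: swap nums[2],nums[3]; lo=3,mid=4 → [7, 8, 11, 16, 9, 4, 17]
nums[mid]=9<16: swap nums[3],nums[4]; lo=4,mid=5 → [7, 8, 11, 9, 16, 4, 17]
nums[mid]=4<16: swap nums[4],nums[5]; lo=5,mid=6 → [7, 8, 11, 9, 4, 16, 17]
end: lo=5, hi=5; nums = [7, 8, 11, 9, 4, 16, 17]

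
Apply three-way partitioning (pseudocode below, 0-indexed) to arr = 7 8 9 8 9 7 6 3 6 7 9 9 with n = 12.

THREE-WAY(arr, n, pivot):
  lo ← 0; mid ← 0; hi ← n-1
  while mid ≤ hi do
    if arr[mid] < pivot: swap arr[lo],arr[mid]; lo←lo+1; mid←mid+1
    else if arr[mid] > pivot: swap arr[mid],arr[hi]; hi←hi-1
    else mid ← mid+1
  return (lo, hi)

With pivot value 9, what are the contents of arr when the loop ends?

7 8 8 7 6 3 6 7 9 9 9 9

lo=0 mid=0 hi=11
7<9: swap(0,0), lo=1 mid=1 ⇒ 7 8 9 8 9 7 6 3 6 7 9 9
8<9: swap(1,1), lo=2 mid=2 ⇒ 7 8 9 8 9 7 6 3 6 7 9 9
9=9: mid=3
8<9: swap(2,3), lo=3 mid=4 ⇒ 7 8 8 9 9 7 6 3 6 7 9 9
9=9: mid=5
7<9: swap(3,5), lo=4 mid=6 ⇒ 7 8 8 7 9 9 6 3 6 7 9 9
6<9: swap(4,6), lo=5 mid=7 ⇒ 7 8 8 7 6 9 9 3 6 7 9 9
3<9: swap(5,7), lo=6 mid=8 ⇒ 7 8 8 7 6 3 9 9 6 7 9 9
6<9: swap(6,8), lo=7 mid=9 ⇒ 7 8 8 7 6 3 6 9 9 7 9 9
7<9: swap(7,9), lo=8 mid=10 ⇒ 7 8 8 7 6 3 6 7 9 9 9 9
9=9: mid=11
9=9: mid=12
done. lo=8 hi=11; arr=7 8 8 7 6 3 6 7 9 9 9 9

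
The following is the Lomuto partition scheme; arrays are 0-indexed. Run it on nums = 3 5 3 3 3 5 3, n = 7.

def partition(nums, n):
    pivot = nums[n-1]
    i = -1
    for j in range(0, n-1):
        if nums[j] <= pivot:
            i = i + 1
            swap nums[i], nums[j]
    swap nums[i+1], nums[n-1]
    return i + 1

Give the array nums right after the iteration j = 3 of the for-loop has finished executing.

3 3 3 5 3 5 3

pivot = nums[6] = 3; i = -1
j=0: nums[0]=3 ≤ 3 → i=0, swap nums[0],nums[0] (no change) → 3 5 3 3 3 5 3
j=1: nums[1]=5 > 3 → no swap
j=2: nums[2]=3 ≤ 3 → i=1, swap nums[1],nums[2] → 3 3 5 3 3 5 3
j=3: nums[3]=3 ≤ 3 → i=2, swap nums[2],nums[3] → 3 3 3 5 3 5 3
(after j=3) nums = 3 3 3 5 3 5 3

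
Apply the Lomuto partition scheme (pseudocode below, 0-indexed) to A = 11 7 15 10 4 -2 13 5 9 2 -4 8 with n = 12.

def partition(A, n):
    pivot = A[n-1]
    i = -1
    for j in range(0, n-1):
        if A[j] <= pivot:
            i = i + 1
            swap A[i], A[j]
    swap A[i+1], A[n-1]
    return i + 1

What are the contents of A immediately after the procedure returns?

7 4 -2 5 2 -4 8 10 9 11 15 13

pivot = A[11] = 8; i = -1
j=0: A[0]=11 > 8 → no swap
j=1: A[1]=7 ≤ 8 → i=0, swap A[0],A[1] → 7 11 15 10 4 -2 13 5 9 2 -4 8
j=2: A[2]=15 > 8 → no swap
j=3: A[3]=10 > 8 → no swap
j=4: A[4]=4 ≤ 8 → i=1, swap A[1],A[4] → 7 4 15 10 11 -2 13 5 9 2 -4 8
j=5: A[5]=-2 ≤ 8 → i=2, swap A[2],A[5] → 7 4 -2 10 11 15 13 5 9 2 -4 8
j=6: A[6]=13 > 8 → no swap
j=7: A[7]=5 ≤ 8 → i=3, swap A[3],A[7] → 7 4 -2 5 11 15 13 10 9 2 -4 8
j=8: A[8]=9 > 8 → no swap
j=9: A[9]=2 ≤ 8 → i=4, swap A[4],A[9] → 7 4 -2 5 2 15 13 10 9 11 -4 8
j=10: A[10]=-4 ≤ 8 → i=5, swap A[5],A[10] → 7 4 -2 5 2 -4 13 10 9 11 15 8
final swap A[6],A[11] → 7 4 -2 5 2 -4 8 10 9 11 15 13; return 6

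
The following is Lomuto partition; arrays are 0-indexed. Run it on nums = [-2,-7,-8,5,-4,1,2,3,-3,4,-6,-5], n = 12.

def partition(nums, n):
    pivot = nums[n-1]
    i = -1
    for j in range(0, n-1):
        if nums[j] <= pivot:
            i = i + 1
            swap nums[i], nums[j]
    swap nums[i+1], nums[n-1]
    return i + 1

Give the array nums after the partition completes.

pivot = nums[11] = -5; i = -1
j=0: nums[0]=-2 > -5 → no swap
j=1: nums[1]=-7 ≤ -5 → i=0, swap nums[0],nums[1] → [-7,-2,-8,5,-4,1,2,3,-3,4,-6,-5]
j=2: nums[2]=-8 ≤ -5 → i=1, swap nums[1],nums[2] → [-7,-8,-2,5,-4,1,2,3,-3,4,-6,-5]
j=3: nums[3]=5 > -5 → no swap
j=4: nums[4]=-4 > -5 → no swap
j=5: nums[5]=1 > -5 → no swap
j=6: nums[6]=2 > -5 → no swap
j=7: nums[7]=3 > -5 → no swap
j=8: nums[8]=-3 > -5 → no swap
j=9: nums[9]=4 > -5 → no swap
j=10: nums[10]=-6 ≤ -5 → i=2, swap nums[2],nums[10] → [-7,-8,-6,5,-4,1,2,3,-3,4,-2,-5]
final swap nums[3],nums[11] → [-7,-8,-6,-5,-4,1,2,3,-3,4,-2,5]; return 3

[-7,-8,-6,-5,-4,1,2,3,-3,4,-2,5]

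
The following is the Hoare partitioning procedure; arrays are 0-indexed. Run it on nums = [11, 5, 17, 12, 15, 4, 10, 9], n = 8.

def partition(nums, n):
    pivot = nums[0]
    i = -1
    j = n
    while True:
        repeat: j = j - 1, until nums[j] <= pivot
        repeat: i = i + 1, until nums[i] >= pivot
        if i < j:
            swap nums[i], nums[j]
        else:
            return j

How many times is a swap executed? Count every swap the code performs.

pivot=11
j stops at 7 (9), i stops at 0 (11); swap ⇒ [9, 5, 17, 12, 15, 4, 10, 11]
j stops at 6 (10), i stops at 2 (17); swap ⇒ [9, 5, 10, 12, 15, 4, 17, 11]
j stops at 5 (4), i stops at 3 (12); swap ⇒ [9, 5, 10, 4, 15, 12, 17, 11]
j stops at 3, i stops at 4; i≥j ⇒ return 3. nums=[9, 5, 10, 4, 15, 12, 17, 11]

3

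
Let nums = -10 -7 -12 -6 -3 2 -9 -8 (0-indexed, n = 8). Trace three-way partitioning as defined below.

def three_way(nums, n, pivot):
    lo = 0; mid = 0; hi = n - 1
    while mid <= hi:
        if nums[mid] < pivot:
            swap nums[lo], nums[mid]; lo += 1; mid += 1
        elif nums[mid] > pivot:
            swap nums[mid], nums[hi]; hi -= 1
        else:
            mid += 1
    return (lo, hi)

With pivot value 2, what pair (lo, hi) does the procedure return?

(7, 7)

lo=0 mid=0 hi=7
-10<2: swap(0,0), lo=1 mid=1 ⇒ -10 -7 -12 -6 -3 2 -9 -8
-7<2: swap(1,1), lo=2 mid=2 ⇒ -10 -7 -12 -6 -3 2 -9 -8
-12<2: swap(2,2), lo=3 mid=3 ⇒ -10 -7 -12 -6 -3 2 -9 -8
-6<2: swap(3,3), lo=4 mid=4 ⇒ -10 -7 -12 -6 -3 2 -9 -8
-3<2: swap(4,4), lo=5 mid=5 ⇒ -10 -7 -12 -6 -3 2 -9 -8
2=2: mid=6
-9<2: swap(5,6), lo=6 mid=7 ⇒ -10 -7 -12 -6 -3 -9 2 -8
-8<2: swap(6,7), lo=7 mid=8 ⇒ -10 -7 -12 -6 -3 -9 -8 2
done. lo=7 hi=7; nums=-10 -7 -12 -6 -3 -9 -8 2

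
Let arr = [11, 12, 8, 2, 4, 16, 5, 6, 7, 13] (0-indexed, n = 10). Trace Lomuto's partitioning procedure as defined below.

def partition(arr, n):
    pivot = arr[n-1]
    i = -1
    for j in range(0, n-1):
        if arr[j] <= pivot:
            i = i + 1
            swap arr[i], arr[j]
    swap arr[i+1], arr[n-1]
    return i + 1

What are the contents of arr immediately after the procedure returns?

[11, 12, 8, 2, 4, 5, 6, 7, 13, 16]

pivot=13, i=-1
j=0: 11≤13, i=0, swap(0,0) ⇒ [11, 12, 8, 2, 4, 16, 5, 6, 7, 13]
j=1: 12≤13, i=1, swap(1,1) ⇒ [11, 12, 8, 2, 4, 16, 5, 6, 7, 13]
j=2: 8≤13, i=2, swap(2,2) ⇒ [11, 12, 8, 2, 4, 16, 5, 6, 7, 13]
j=3: 2≤13, i=3, swap(3,3) ⇒ [11, 12, 8, 2, 4, 16, 5, 6, 7, 13]
j=4: 4≤13, i=4, swap(4,4) ⇒ [11, 12, 8, 2, 4, 16, 5, 6, 7, 13]
j=5: 16>13, skip
j=6: 5≤13, i=5, swap(5,6) ⇒ [11, 12, 8, 2, 4, 5, 16, 6, 7, 13]
j=7: 6≤13, i=6, swap(6,7) ⇒ [11, 12, 8, 2, 4, 5, 6, 16, 7, 13]
j=8: 7≤13, i=7, swap(7,8) ⇒ [11, 12, 8, 2, 4, 5, 6, 7, 16, 13]
swap(8,9) ⇒ [11, 12, 8, 2, 4, 5, 6, 7, 13, 16]; return 8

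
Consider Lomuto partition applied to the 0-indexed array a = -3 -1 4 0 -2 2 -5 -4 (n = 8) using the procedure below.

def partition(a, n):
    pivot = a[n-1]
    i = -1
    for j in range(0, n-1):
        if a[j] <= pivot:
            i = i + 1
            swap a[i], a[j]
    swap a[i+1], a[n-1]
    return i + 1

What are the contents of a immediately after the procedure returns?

-5 -4 4 0 -2 2 -3 -1

pivot=-4, i=-1
j=0: -3>-4, skip
j=1: -1>-4, skip
j=2: 4>-4, skip
j=3: 0>-4, skip
j=4: -2>-4, skip
j=5: 2>-4, skip
j=6: -5≤-4, i=0, swap(0,6) ⇒ -5 -1 4 0 -2 2 -3 -4
swap(1,7) ⇒ -5 -4 4 0 -2 2 -3 -1; return 1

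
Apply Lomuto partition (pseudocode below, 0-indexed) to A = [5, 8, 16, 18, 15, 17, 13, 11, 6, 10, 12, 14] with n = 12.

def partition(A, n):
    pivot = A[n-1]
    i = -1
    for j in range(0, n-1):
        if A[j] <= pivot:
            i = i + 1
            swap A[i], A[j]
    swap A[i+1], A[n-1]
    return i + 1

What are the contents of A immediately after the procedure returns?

[5, 8, 13, 11, 6, 10, 12, 14, 15, 17, 16, 18]

pivot = A[11] = 14; i = -1
j=0: A[0]=5 ≤ 14 → i=0, swap A[0],A[0] (no change) → [5, 8, 16, 18, 15, 17, 13, 11, 6, 10, 12, 14]
j=1: A[1]=8 ≤ 14 → i=1, swap A[1],A[1] (no change) → [5, 8, 16, 18, 15, 17, 13, 11, 6, 10, 12, 14]
j=2: A[2]=16 > 14 → no swap
j=3: A[3]=18 > 14 → no swap
j=4: A[4]=15 > 14 → no swap
j=5: A[5]=17 > 14 → no swap
j=6: A[6]=13 ≤ 14 → i=2, swap A[2],A[6] → [5, 8, 13, 18, 15, 17, 16, 11, 6, 10, 12, 14]
j=7: A[7]=11 ≤ 14 → i=3, swap A[3],A[7] → [5, 8, 13, 11, 15, 17, 16, 18, 6, 10, 12, 14]
j=8: A[8]=6 ≤ 14 → i=4, swap A[4],A[8] → [5, 8, 13, 11, 6, 17, 16, 18, 15, 10, 12, 14]
j=9: A[9]=10 ≤ 14 → i=5, swap A[5],A[9] → [5, 8, 13, 11, 6, 10, 16, 18, 15, 17, 12, 14]
j=10: A[10]=12 ≤ 14 → i=6, swap A[6],A[10] → [5, 8, 13, 11, 6, 10, 12, 18, 15, 17, 16, 14]
final swap A[7],A[11] → [5, 8, 13, 11, 6, 10, 12, 14, 15, 17, 16, 18]; return 7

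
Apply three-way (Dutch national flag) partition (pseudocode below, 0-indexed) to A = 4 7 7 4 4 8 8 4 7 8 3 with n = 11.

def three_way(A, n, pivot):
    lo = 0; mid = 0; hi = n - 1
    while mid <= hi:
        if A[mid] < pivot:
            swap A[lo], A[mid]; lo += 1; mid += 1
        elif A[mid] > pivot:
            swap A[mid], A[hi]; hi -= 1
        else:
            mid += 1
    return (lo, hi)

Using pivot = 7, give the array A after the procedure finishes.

lo=0 mid=0 hi=10
4<7: swap(0,0), lo=1 mid=1 ⇒ 4 7 7 4 4 8 8 4 7 8 3
7=7: mid=2
7=7: mid=3
4<7: swap(1,3), lo=2 mid=4 ⇒ 4 4 7 7 4 8 8 4 7 8 3
4<7: swap(2,4), lo=3 mid=5 ⇒ 4 4 4 7 7 8 8 4 7 8 3
8>7: swap(5,10), hi=9 ⇒ 4 4 4 7 7 3 8 4 7 8 8
3<7: swap(3,5), lo=4 mid=6 ⇒ 4 4 4 3 7 7 8 4 7 8 8
8>7: swap(6,9), hi=8 ⇒ 4 4 4 3 7 7 8 4 7 8 8
8>7: swap(6,8), hi=7 ⇒ 4 4 4 3 7 7 7 4 8 8 8
7=7: mid=7
4<7: swap(4,7), lo=5 mid=8 ⇒ 4 4 4 3 4 7 7 7 8 8 8
done. lo=5 hi=7; A=4 4 4 3 4 7 7 7 8 8 8

4 4 4 3 4 7 7 7 8 8 8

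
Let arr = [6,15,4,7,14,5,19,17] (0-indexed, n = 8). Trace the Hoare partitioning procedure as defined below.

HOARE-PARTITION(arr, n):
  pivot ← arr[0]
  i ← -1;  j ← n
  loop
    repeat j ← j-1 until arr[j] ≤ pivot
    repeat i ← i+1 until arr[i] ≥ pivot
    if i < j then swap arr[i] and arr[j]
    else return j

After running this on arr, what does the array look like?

pivot = arr[0] = 6; i = -1, j = 8
j→5 (arr[5]=5≤6), i→0 (arr[0]=6≥6); i<j, swap → [5,15,4,7,14,6,19,17]
j→2 (arr[2]=4≤6), i→1 (arr[1]=15≥6); i<j, swap → [5,4,15,7,14,6,19,17]
j→1, i→2; i≥j, return j=1. arr = [5,4,15,7,14,6,19,17]

[5,4,15,7,14,6,19,17]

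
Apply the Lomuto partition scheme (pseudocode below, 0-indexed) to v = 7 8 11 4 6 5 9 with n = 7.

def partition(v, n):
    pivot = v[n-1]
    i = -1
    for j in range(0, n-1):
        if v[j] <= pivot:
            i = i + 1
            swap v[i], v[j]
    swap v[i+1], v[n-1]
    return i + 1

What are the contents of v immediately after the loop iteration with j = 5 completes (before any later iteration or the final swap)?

pivot=9, i=-1
j=0: 7≤9, i=0, swap(0,0) ⇒ 7 8 11 4 6 5 9
j=1: 8≤9, i=1, swap(1,1) ⇒ 7 8 11 4 6 5 9
j=2: 11>9, skip
j=3: 4≤9, i=2, swap(2,3) ⇒ 7 8 4 11 6 5 9
j=4: 6≤9, i=3, swap(3,4) ⇒ 7 8 4 6 11 5 9
j=5: 5≤9, i=4, swap(4,5) ⇒ 7 8 4 6 5 11 9
(after j=5) v = 7 8 4 6 5 11 9

7 8 4 6 5 11 9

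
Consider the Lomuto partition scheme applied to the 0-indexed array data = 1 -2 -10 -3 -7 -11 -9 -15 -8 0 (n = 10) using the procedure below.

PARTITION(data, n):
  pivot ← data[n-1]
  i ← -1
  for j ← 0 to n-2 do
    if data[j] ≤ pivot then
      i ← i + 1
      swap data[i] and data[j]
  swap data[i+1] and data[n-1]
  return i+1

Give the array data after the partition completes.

-2 -10 -3 -7 -11 -9 -15 -8 0 1

pivot=0, i=-1
j=0: 1>0, skip
j=1: -2≤0, i=0, swap(0,1) ⇒ -2 1 -10 -3 -7 -11 -9 -15 -8 0
j=2: -10≤0, i=1, swap(1,2) ⇒ -2 -10 1 -3 -7 -11 -9 -15 -8 0
j=3: -3≤0, i=2, swap(2,3) ⇒ -2 -10 -3 1 -7 -11 -9 -15 -8 0
j=4: -7≤0, i=3, swap(3,4) ⇒ -2 -10 -3 -7 1 -11 -9 -15 -8 0
j=5: -11≤0, i=4, swap(4,5) ⇒ -2 -10 -3 -7 -11 1 -9 -15 -8 0
j=6: -9≤0, i=5, swap(5,6) ⇒ -2 -10 -3 -7 -11 -9 1 -15 -8 0
j=7: -15≤0, i=6, swap(6,7) ⇒ -2 -10 -3 -7 -11 -9 -15 1 -8 0
j=8: -8≤0, i=7, swap(7,8) ⇒ -2 -10 -3 -7 -11 -9 -15 -8 1 0
swap(8,9) ⇒ -2 -10 -3 -7 -11 -9 -15 -8 0 1; return 8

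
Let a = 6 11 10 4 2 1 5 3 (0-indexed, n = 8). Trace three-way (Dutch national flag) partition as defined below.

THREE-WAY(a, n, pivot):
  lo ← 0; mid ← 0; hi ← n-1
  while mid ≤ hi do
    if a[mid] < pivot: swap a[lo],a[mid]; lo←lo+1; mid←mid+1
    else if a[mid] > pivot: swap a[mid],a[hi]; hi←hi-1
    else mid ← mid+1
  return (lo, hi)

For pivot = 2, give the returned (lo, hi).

(1, 1)

pivot = 2; lo=0, mid=0, hi=7
a[mid]=6>2: swap a[0],a[7]; hi=6 → 3 11 10 4 2 1 5 6
a[mid]=3>2: swap a[0],a[6]; hi=5 → 5 11 10 4 2 1 3 6
a[mid]=5>2: swap a[0],a[5]; hi=4 → 1 11 10 4 2 5 3 6
a[mid]=1<2: swap a[0],a[0]; lo=1,mid=1 → 1 11 10 4 2 5 3 6
a[mid]=11>2: swap a[1],a[4]; hi=3 → 1 2 10 4 11 5 3 6
a[mid]=2=2: mid=2
a[mid]=10>2: swap a[2],a[3]; hi=2 → 1 2 4 10 11 5 3 6
a[mid]=4>2: swap a[2],a[2]; hi=1 → 1 2 4 10 11 5 3 6
end: lo=1, hi=1; a = 1 2 4 10 11 5 3 6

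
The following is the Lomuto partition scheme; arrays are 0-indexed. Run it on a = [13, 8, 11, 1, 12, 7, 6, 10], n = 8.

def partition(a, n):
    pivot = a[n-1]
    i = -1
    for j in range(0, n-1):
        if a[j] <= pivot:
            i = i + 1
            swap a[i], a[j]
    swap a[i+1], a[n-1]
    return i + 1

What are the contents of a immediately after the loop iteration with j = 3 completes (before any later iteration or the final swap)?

[8, 1, 11, 13, 12, 7, 6, 10]

pivot=10, i=-1
j=0: 13>10, skip
j=1: 8≤10, i=0, swap(0,1) ⇒ [8, 13, 11, 1, 12, 7, 6, 10]
j=2: 11>10, skip
j=3: 1≤10, i=1, swap(1,3) ⇒ [8, 1, 11, 13, 12, 7, 6, 10]
(after j=3) a = [8, 1, 11, 13, 12, 7, 6, 10]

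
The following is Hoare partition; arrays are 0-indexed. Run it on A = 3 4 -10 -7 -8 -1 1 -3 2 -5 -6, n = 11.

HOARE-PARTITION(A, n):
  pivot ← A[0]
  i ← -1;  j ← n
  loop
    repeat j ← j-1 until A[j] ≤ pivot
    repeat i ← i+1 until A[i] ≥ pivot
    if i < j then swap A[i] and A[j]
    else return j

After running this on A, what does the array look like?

-6 -5 -10 -7 -8 -1 1 -3 2 4 3

pivot = A[0] = 3; i = -1, j = 11
j→10 (A[10]=-6≤3), i→0 (A[0]=3≥3); i<j, swap → -6 4 -10 -7 -8 -1 1 -3 2 -5 3
j→9 (A[9]=-5≤3), i→1 (A[1]=4≥3); i<j, swap → -6 -5 -10 -7 -8 -1 1 -3 2 4 3
j→8, i→9; i≥j, return j=8. A = -6 -5 -10 -7 -8 -1 1 -3 2 4 3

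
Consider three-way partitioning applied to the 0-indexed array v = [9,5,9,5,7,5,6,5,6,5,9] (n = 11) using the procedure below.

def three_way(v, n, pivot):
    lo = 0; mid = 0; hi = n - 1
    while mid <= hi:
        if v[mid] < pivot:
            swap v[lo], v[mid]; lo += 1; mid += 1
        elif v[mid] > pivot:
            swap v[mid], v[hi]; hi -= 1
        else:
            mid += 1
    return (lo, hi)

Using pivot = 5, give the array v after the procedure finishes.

[5,5,5,5,5,6,7,6,9,9,9]

pivot = 5; lo=0, mid=0, hi=10
v[mid]=9>5: swap v[0],v[10]; hi=9 → [9,5,9,5,7,5,6,5,6,5,9]
v[mid]=9>5: swap v[0],v[9]; hi=8 → [5,5,9,5,7,5,6,5,6,9,9]
v[mid]=5=5: mid=1
v[mid]=5=5: mid=2
v[mid]=9>5: swap v[2],v[8]; hi=7 → [5,5,6,5,7,5,6,5,9,9,9]
v[mid]=6>5: swap v[2],v[7]; hi=6 → [5,5,5,5,7,5,6,6,9,9,9]
v[mid]=5=5: mid=3
v[mid]=5=5: mid=4
v[mid]=7>5: swap v[4],v[6]; hi=5 → [5,5,5,5,6,5,7,6,9,9,9]
v[mid]=6>5: swap v[4],v[5]; hi=4 → [5,5,5,5,5,6,7,6,9,9,9]
v[mid]=5=5: mid=5
end: lo=0, hi=4; v = [5,5,5,5,5,6,7,6,9,9,9]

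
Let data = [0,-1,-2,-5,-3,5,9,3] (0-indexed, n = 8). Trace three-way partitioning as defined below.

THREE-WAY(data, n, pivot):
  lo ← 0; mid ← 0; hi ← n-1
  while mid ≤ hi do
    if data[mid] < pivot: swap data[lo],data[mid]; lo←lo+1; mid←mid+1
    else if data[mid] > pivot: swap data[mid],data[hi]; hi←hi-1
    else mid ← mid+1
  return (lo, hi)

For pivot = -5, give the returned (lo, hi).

(0, 0)

pivot = -5; lo=0, mid=0, hi=7
data[mid]=0>-5: swap data[0],data[7]; hi=6 → [3,-1,-2,-5,-3,5,9,0]
data[mid]=3>-5: swap data[0],data[6]; hi=5 → [9,-1,-2,-5,-3,5,3,0]
data[mid]=9>-5: swap data[0],data[5]; hi=4 → [5,-1,-2,-5,-3,9,3,0]
data[mid]=5>-5: swap data[0],data[4]; hi=3 → [-3,-1,-2,-5,5,9,3,0]
data[mid]=-3>-5: swap data[0],data[3]; hi=2 → [-5,-1,-2,-3,5,9,3,0]
data[mid]=-5=-5: mid=1
data[mid]=-1>-5: swap data[1],data[2]; hi=1 → [-5,-2,-1,-3,5,9,3,0]
data[mid]=-2>-5: swap data[1],data[1]; hi=0 → [-5,-2,-1,-3,5,9,3,0]
end: lo=0, hi=0; data = [-5,-2,-1,-3,5,9,3,0]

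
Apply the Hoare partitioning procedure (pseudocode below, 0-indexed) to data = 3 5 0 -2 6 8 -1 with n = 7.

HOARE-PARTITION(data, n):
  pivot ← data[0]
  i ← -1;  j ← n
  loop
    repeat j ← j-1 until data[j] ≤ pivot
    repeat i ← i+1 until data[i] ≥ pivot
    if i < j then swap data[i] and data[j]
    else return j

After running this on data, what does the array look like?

-1 -2 0 5 6 8 3

pivot = data[0] = 3; i = -1, j = 7
j→6 (data[6]=-1≤3), i→0 (data[0]=3≥3); i<j, swap → -1 5 0 -2 6 8 3
j→3 (data[3]=-2≤3), i→1 (data[1]=5≥3); i<j, swap → -1 -2 0 5 6 8 3
j→2, i→3; i≥j, return j=2. data = -1 -2 0 5 6 8 3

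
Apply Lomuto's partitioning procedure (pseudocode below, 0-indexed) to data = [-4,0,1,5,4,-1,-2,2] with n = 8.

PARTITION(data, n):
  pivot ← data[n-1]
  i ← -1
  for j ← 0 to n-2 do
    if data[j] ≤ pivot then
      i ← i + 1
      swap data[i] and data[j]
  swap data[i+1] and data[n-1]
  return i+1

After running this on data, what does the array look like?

pivot=2, i=-1
j=0: -4≤2, i=0, swap(0,0) ⇒ [-4,0,1,5,4,-1,-2,2]
j=1: 0≤2, i=1, swap(1,1) ⇒ [-4,0,1,5,4,-1,-2,2]
j=2: 1≤2, i=2, swap(2,2) ⇒ [-4,0,1,5,4,-1,-2,2]
j=3: 5>2, skip
j=4: 4>2, skip
j=5: -1≤2, i=3, swap(3,5) ⇒ [-4,0,1,-1,4,5,-2,2]
j=6: -2≤2, i=4, swap(4,6) ⇒ [-4,0,1,-1,-2,5,4,2]
swap(5,7) ⇒ [-4,0,1,-1,-2,2,4,5]; return 5

[-4,0,1,-1,-2,2,4,5]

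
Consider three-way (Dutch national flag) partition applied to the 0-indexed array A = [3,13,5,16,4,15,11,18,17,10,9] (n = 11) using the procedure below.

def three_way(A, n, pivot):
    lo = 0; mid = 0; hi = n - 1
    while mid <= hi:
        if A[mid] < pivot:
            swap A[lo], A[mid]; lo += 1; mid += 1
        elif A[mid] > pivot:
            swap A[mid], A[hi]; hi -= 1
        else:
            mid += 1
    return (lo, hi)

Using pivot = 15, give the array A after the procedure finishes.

[3,13,5,9,4,11,10,15,17,18,16]

lo=0 mid=0 hi=10
3<15: swap(0,0), lo=1 mid=1 ⇒ [3,13,5,16,4,15,11,18,17,10,9]
13<15: swap(1,1), lo=2 mid=2 ⇒ [3,13,5,16,4,15,11,18,17,10,9]
5<15: swap(2,2), lo=3 mid=3 ⇒ [3,13,5,16,4,15,11,18,17,10,9]
16>15: swap(3,10), hi=9 ⇒ [3,13,5,9,4,15,11,18,17,10,16]
9<15: swap(3,3), lo=4 mid=4 ⇒ [3,13,5,9,4,15,11,18,17,10,16]
4<15: swap(4,4), lo=5 mid=5 ⇒ [3,13,5,9,4,15,11,18,17,10,16]
15=15: mid=6
11<15: swap(5,6), lo=6 mid=7 ⇒ [3,13,5,9,4,11,15,18,17,10,16]
18>15: swap(7,9), hi=8 ⇒ [3,13,5,9,4,11,15,10,17,18,16]
10<15: swap(6,7), lo=7 mid=8 ⇒ [3,13,5,9,4,11,10,15,17,18,16]
17>15: swap(8,8), hi=7 ⇒ [3,13,5,9,4,11,10,15,17,18,16]
done. lo=7 hi=7; A=[3,13,5,9,4,11,10,15,17,18,16]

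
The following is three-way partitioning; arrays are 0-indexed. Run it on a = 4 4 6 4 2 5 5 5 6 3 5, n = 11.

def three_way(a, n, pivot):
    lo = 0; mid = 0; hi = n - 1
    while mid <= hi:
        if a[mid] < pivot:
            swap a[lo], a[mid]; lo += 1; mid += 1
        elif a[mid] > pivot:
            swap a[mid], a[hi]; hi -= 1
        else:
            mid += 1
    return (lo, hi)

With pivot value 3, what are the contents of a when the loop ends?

pivot = 3; lo=0, mid=0, hi=10
a[mid]=4>3: swap a[0],a[10]; hi=9 → 5 4 6 4 2 5 5 5 6 3 4
a[mid]=5>3: swap a[0],a[9]; hi=8 → 3 4 6 4 2 5 5 5 6 5 4
a[mid]=3=3: mid=1
a[mid]=4>3: swap a[1],a[8]; hi=7 → 3 6 6 4 2 5 5 5 4 5 4
a[mid]=6>3: swap a[1],a[7]; hi=6 → 3 5 6 4 2 5 5 6 4 5 4
a[mid]=5>3: swap a[1],a[6]; hi=5 → 3 5 6 4 2 5 5 6 4 5 4
a[mid]=5>3: swap a[1],a[5]; hi=4 → 3 5 6 4 2 5 5 6 4 5 4
a[mid]=5>3: swap a[1],a[4]; hi=3 → 3 2 6 4 5 5 5 6 4 5 4
a[mid]=2<3: swap a[0],a[1]; lo=1,mid=2 → 2 3 6 4 5 5 5 6 4 5 4
a[mid]=6>3: swap a[2],a[3]; hi=2 → 2 3 4 6 5 5 5 6 4 5 4
a[mid]=4>3: swap a[2],a[2]; hi=1 → 2 3 4 6 5 5 5 6 4 5 4
end: lo=1, hi=1; a = 2 3 4 6 5 5 5 6 4 5 4

2 3 4 6 5 5 5 6 4 5 4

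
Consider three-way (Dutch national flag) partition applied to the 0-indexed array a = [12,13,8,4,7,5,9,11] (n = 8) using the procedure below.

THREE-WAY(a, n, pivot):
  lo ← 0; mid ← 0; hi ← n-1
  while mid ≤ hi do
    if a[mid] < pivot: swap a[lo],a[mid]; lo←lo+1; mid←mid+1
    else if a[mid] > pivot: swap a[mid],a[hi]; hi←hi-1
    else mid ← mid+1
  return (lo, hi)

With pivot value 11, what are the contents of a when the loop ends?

[9,8,4,7,5,11,13,12]

lo=0 mid=0 hi=7
12>11: swap(0,7), hi=6 ⇒ [11,13,8,4,7,5,9,12]
11=11: mid=1
13>11: swap(1,6), hi=5 ⇒ [11,9,8,4,7,5,13,12]
9<11: swap(0,1), lo=1 mid=2 ⇒ [9,11,8,4,7,5,13,12]
8<11: swap(1,2), lo=2 mid=3 ⇒ [9,8,11,4,7,5,13,12]
4<11: swap(2,3), lo=3 mid=4 ⇒ [9,8,4,11,7,5,13,12]
7<11: swap(3,4), lo=4 mid=5 ⇒ [9,8,4,7,11,5,13,12]
5<11: swap(4,5), lo=5 mid=6 ⇒ [9,8,4,7,5,11,13,12]
done. lo=5 hi=5; a=[9,8,4,7,5,11,13,12]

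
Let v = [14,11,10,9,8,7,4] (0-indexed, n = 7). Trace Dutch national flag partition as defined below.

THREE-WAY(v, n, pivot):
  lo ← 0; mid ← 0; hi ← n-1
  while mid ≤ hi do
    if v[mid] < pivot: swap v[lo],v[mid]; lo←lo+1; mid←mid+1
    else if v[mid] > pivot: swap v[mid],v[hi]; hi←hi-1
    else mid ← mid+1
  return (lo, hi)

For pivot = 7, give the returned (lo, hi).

pivot = 7; lo=0, mid=0, hi=6
v[mid]=14>7: swap v[0],v[6]; hi=5 → [4,11,10,9,8,7,14]
v[mid]=4<7: swap v[0],v[0]; lo=1,mid=1 → [4,11,10,9,8,7,14]
v[mid]=11>7: swap v[1],v[5]; hi=4 → [4,7,10,9,8,11,14]
v[mid]=7=7: mid=2
v[mid]=10>7: swap v[2],v[4]; hi=3 → [4,7,8,9,10,11,14]
v[mid]=8>7: swap v[2],v[3]; hi=2 → [4,7,9,8,10,11,14]
v[mid]=9>7: swap v[2],v[2]; hi=1 → [4,7,9,8,10,11,14]
end: lo=1, hi=1; v = [4,7,9,8,10,11,14]

(1, 1)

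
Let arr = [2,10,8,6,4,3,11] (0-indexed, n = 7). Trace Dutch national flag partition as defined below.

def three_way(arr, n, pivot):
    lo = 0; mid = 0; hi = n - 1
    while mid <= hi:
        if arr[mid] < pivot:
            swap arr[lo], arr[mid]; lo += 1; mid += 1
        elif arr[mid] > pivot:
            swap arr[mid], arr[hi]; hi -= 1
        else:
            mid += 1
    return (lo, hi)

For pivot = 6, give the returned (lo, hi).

(3, 3)

lo=0 mid=0 hi=6
2<6: swap(0,0), lo=1 mid=1 ⇒ [2,10,8,6,4,3,11]
10>6: swap(1,6), hi=5 ⇒ [2,11,8,6,4,3,10]
11>6: swap(1,5), hi=4 ⇒ [2,3,8,6,4,11,10]
3<6: swap(1,1), lo=2 mid=2 ⇒ [2,3,8,6,4,11,10]
8>6: swap(2,4), hi=3 ⇒ [2,3,4,6,8,11,10]
4<6: swap(2,2), lo=3 mid=3 ⇒ [2,3,4,6,8,11,10]
6=6: mid=4
done. lo=3 hi=3; arr=[2,3,4,6,8,11,10]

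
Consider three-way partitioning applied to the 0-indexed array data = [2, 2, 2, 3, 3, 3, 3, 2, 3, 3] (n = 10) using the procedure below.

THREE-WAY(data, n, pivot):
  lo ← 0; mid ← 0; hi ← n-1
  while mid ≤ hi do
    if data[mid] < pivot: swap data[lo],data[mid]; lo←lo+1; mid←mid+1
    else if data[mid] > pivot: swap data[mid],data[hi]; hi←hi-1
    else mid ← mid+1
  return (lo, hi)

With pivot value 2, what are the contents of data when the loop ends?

pivot = 2; lo=0, mid=0, hi=9
data[mid]=2=2: mid=1
data[mid]=2=2: mid=2
data[mid]=2=2: mid=3
data[mid]=3>2: swap data[3],data[9]; hi=8 → [2, 2, 2, 3, 3, 3, 3, 2, 3, 3]
data[mid]=3>2: swap data[3],data[8]; hi=7 → [2, 2, 2, 3, 3, 3, 3, 2, 3, 3]
data[mid]=3>2: swap data[3],data[7]; hi=6 → [2, 2, 2, 2, 3, 3, 3, 3, 3, 3]
data[mid]=2=2: mid=4
data[mid]=3>2: swap data[4],data[6]; hi=5 → [2, 2, 2, 2, 3, 3, 3, 3, 3, 3]
data[mid]=3>2: swap data[4],data[5]; hi=4 → [2, 2, 2, 2, 3, 3, 3, 3, 3, 3]
data[mid]=3>2: swap data[4],data[4]; hi=3 → [2, 2, 2, 2, 3, 3, 3, 3, 3, 3]
end: lo=0, hi=3; data = [2, 2, 2, 2, 3, 3, 3, 3, 3, 3]

[2, 2, 2, 2, 3, 3, 3, 3, 3, 3]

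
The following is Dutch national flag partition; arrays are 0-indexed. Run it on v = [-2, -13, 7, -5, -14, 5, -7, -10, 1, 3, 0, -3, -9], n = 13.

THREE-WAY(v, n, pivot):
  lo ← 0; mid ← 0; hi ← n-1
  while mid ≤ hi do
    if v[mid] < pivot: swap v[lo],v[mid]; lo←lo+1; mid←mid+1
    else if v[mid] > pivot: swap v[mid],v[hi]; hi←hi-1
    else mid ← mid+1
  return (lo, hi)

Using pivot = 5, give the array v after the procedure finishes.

[-2, -13, -9, -5, -14, -7, -10, 1, 3, 0, -3, 5, 7]

pivot = 5; lo=0, mid=0, hi=12
v[mid]=-2<5: swap v[0],v[0]; lo=1,mid=1 → [-2, -13, 7, -5, -14, 5, -7, -10, 1, 3, 0, -3, -9]
v[mid]=-13<5: swap v[1],v[1]; lo=2,mid=2 → [-2, -13, 7, -5, -14, 5, -7, -10, 1, 3, 0, -3, -9]
v[mid]=7>5: swap v[2],v[12]; hi=11 → [-2, -13, -9, -5, -14, 5, -7, -10, 1, 3, 0, -3, 7]
v[mid]=-9<5: swap v[2],v[2]; lo=3,mid=3 → [-2, -13, -9, -5, -14, 5, -7, -10, 1, 3, 0, -3, 7]
v[mid]=-5<5: swap v[3],v[3]; lo=4,mid=4 → [-2, -13, -9, -5, -14, 5, -7, -10, 1, 3, 0, -3, 7]
v[mid]=-14<5: swap v[4],v[4]; lo=5,mid=5 → [-2, -13, -9, -5, -14, 5, -7, -10, 1, 3, 0, -3, 7]
v[mid]=5=5: mid=6
v[mid]=-7<5: swap v[5],v[6]; lo=6,mid=7 → [-2, -13, -9, -5, -14, -7, 5, -10, 1, 3, 0, -3, 7]
v[mid]=-10<5: swap v[6],v[7]; lo=7,mid=8 → [-2, -13, -9, -5, -14, -7, -10, 5, 1, 3, 0, -3, 7]
v[mid]=1<5: swap v[7],v[8]; lo=8,mid=9 → [-2, -13, -9, -5, -14, -7, -10, 1, 5, 3, 0, -3, 7]
v[mid]=3<5: swap v[8],v[9]; lo=9,mid=10 → [-2, -13, -9, -5, -14, -7, -10, 1, 3, 5, 0, -3, 7]
v[mid]=0<5: swap v[9],v[10]; lo=10,mid=11 → [-2, -13, -9, -5, -14, -7, -10, 1, 3, 0, 5, -3, 7]
v[mid]=-3<5: swap v[10],v[11]; lo=11,mid=12 → [-2, -13, -9, -5, -14, -7, -10, 1, 3, 0, -3, 5, 7]
end: lo=11, hi=11; v = [-2, -13, -9, -5, -14, -7, -10, 1, 3, 0, -3, 5, 7]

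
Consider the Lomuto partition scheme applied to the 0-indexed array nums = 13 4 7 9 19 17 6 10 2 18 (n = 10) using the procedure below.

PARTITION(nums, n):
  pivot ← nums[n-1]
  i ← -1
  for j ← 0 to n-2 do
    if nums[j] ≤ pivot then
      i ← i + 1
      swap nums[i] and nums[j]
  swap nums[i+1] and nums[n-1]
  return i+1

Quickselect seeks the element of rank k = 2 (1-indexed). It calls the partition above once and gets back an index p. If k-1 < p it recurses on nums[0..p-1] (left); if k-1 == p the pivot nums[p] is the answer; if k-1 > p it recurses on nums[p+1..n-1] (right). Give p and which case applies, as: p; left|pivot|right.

8; left

pivot = nums[9] = 18; i = -1
j=0: nums[0]=13 ≤ 18 → i=0, swap nums[0],nums[0] (no change) → 13 4 7 9 19 17 6 10 2 18
j=1: nums[1]=4 ≤ 18 → i=1, swap nums[1],nums[1] (no change) → 13 4 7 9 19 17 6 10 2 18
j=2: nums[2]=7 ≤ 18 → i=2, swap nums[2],nums[2] (no change) → 13 4 7 9 19 17 6 10 2 18
j=3: nums[3]=9 ≤ 18 → i=3, swap nums[3],nums[3] (no change) → 13 4 7 9 19 17 6 10 2 18
j=4: nums[4]=19 > 18 → no swap
j=5: nums[5]=17 ≤ 18 → i=4, swap nums[4],nums[5] → 13 4 7 9 17 19 6 10 2 18
j=6: nums[6]=6 ≤ 18 → i=5, swap nums[5],nums[6] → 13 4 7 9 17 6 19 10 2 18
j=7: nums[7]=10 ≤ 18 → i=6, swap nums[6],nums[7] → 13 4 7 9 17 6 10 19 2 18
j=8: nums[8]=2 ≤ 18 → i=7, swap nums[7],nums[8] → 13 4 7 9 17 6 10 2 19 18
final swap nums[8],nums[9] → 13 4 7 9 17 6 10 2 18 19; return 8
p = 8; k-1 = 1 < 8 ⇒ left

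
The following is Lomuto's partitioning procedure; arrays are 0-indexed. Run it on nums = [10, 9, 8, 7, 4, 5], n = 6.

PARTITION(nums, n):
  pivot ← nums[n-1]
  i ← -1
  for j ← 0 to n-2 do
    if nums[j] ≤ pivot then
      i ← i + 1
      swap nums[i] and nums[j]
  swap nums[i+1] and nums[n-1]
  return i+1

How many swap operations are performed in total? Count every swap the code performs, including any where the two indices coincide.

pivot=5, i=-1
j=0: 10>5, skip
j=1: 9>5, skip
j=2: 8>5, skip
j=3: 7>5, skip
j=4: 4≤5, i=0, swap(0,4) ⇒ [4, 9, 8, 7, 10, 5]
swap(1,5) ⇒ [4, 5, 8, 7, 10, 9]; return 1

2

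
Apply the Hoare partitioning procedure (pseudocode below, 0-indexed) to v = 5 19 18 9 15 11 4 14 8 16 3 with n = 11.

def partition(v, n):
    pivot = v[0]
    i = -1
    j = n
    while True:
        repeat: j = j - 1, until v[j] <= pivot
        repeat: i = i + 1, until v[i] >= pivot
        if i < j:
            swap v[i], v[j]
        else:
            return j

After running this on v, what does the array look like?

3 4 18 9 15 11 19 14 8 16 5

pivot=5
j stops at 10 (3), i stops at 0 (5); swap ⇒ 3 19 18 9 15 11 4 14 8 16 5
j stops at 6 (4), i stops at 1 (19); swap ⇒ 3 4 18 9 15 11 19 14 8 16 5
j stops at 1, i stops at 2; i≥j ⇒ return 1. v=3 4 18 9 15 11 19 14 8 16 5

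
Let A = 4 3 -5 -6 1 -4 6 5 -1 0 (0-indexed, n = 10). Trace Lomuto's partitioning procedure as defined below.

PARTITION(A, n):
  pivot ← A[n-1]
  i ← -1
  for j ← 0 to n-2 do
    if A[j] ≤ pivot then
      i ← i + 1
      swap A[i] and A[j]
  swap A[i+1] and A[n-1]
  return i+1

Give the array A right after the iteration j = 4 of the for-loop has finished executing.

pivot=0, i=-1
j=0: 4>0, skip
j=1: 3>0, skip
j=2: -5≤0, i=0, swap(0,2) ⇒ -5 3 4 -6 1 -4 6 5 -1 0
j=3: -6≤0, i=1, swap(1,3) ⇒ -5 -6 4 3 1 -4 6 5 -1 0
j=4: 1>0, skip
(after j=4) A = -5 -6 4 3 1 -4 6 5 -1 0

-5 -6 4 3 1 -4 6 5 -1 0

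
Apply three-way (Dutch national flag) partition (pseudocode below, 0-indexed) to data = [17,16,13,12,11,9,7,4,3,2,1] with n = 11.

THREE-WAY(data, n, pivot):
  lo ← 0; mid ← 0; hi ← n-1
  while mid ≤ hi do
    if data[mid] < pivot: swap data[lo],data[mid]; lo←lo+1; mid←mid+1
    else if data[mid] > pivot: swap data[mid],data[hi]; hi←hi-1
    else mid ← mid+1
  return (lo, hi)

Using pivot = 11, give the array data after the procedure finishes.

[1,2,3,4,9,7,11,12,13,16,17]

pivot = 11; lo=0, mid=0, hi=10
data[mid]=17>11: swap data[0],data[10]; hi=9 → [1,16,13,12,11,9,7,4,3,2,17]
data[mid]=1<11: swap data[0],data[0]; lo=1,mid=1 → [1,16,13,12,11,9,7,4,3,2,17]
data[mid]=16>11: swap data[1],data[9]; hi=8 → [1,2,13,12,11,9,7,4,3,16,17]
data[mid]=2<11: swap data[1],data[1]; lo=2,mid=2 → [1,2,13,12,11,9,7,4,3,16,17]
data[mid]=13>11: swap data[2],data[8]; hi=7 → [1,2,3,12,11,9,7,4,13,16,17]
data[mid]=3<11: swap data[2],data[2]; lo=3,mid=3 → [1,2,3,12,11,9,7,4,13,16,17]
data[mid]=12>11: swap data[3],data[7]; hi=6 → [1,2,3,4,11,9,7,12,13,16,17]
data[mid]=4<11: swap data[3],data[3]; lo=4,mid=4 → [1,2,3,4,11,9,7,12,13,16,17]
data[mid]=11=11: mid=5
data[mid]=9<11: swap data[4],data[5]; lo=5,mid=6 → [1,2,3,4,9,11,7,12,13,16,17]
data[mid]=7<11: swap data[5],data[6]; lo=6,mid=7 → [1,2,3,4,9,7,11,12,13,16,17]
end: lo=6, hi=6; data = [1,2,3,4,9,7,11,12,13,16,17]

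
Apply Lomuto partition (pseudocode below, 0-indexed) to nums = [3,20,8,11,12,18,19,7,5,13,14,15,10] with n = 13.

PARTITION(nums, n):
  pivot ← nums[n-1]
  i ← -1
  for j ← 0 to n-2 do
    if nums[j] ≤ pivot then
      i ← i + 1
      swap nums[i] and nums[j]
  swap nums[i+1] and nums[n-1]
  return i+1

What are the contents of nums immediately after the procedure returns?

[3,8,7,5,10,18,19,20,11,13,14,15,12]

pivot = nums[12] = 10; i = -1
j=0: nums[0]=3 ≤ 10 → i=0, swap nums[0],nums[0] (no change) → [3,20,8,11,12,18,19,7,5,13,14,15,10]
j=1: nums[1]=20 > 10 → no swap
j=2: nums[2]=8 ≤ 10 → i=1, swap nums[1],nums[2] → [3,8,20,11,12,18,19,7,5,13,14,15,10]
j=3: nums[3]=11 > 10 → no swap
j=4: nums[4]=12 > 10 → no swap
j=5: nums[5]=18 > 10 → no swap
j=6: nums[6]=19 > 10 → no swap
j=7: nums[7]=7 ≤ 10 → i=2, swap nums[2],nums[7] → [3,8,7,11,12,18,19,20,5,13,14,15,10]
j=8: nums[8]=5 ≤ 10 → i=3, swap nums[3],nums[8] → [3,8,7,5,12,18,19,20,11,13,14,15,10]
j=9: nums[9]=13 > 10 → no swap
j=10: nums[10]=14 > 10 → no swap
j=11: nums[11]=15 > 10 → no swap
final swap nums[4],nums[12] → [3,8,7,5,10,18,19,20,11,13,14,15,12]; return 4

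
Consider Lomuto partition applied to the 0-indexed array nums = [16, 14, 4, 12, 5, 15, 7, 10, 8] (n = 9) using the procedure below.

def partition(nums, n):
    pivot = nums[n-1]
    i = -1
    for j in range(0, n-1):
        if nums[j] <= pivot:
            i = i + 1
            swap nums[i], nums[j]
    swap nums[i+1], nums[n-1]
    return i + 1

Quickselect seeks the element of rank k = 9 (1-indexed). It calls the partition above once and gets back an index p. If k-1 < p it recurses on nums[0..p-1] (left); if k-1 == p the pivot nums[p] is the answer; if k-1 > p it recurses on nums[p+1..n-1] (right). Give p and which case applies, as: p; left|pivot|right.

3; right

pivot = nums[8] = 8; i = -1
j=0: nums[0]=16 > 8 → no swap
j=1: nums[1]=14 > 8 → no swap
j=2: nums[2]=4 ≤ 8 → i=0, swap nums[0],nums[2] → [4, 14, 16, 12, 5, 15, 7, 10, 8]
j=3: nums[3]=12 > 8 → no swap
j=4: nums[4]=5 ≤ 8 → i=1, swap nums[1],nums[4] → [4, 5, 16, 12, 14, 15, 7, 10, 8]
j=5: nums[5]=15 > 8 → no swap
j=6: nums[6]=7 ≤ 8 → i=2, swap nums[2],nums[6] → [4, 5, 7, 12, 14, 15, 16, 10, 8]
j=7: nums[7]=10 > 8 → no swap
final swap nums[3],nums[8] → [4, 5, 7, 8, 14, 15, 16, 10, 12]; return 3
p = 3; k-1 = 8 > 3 ⇒ right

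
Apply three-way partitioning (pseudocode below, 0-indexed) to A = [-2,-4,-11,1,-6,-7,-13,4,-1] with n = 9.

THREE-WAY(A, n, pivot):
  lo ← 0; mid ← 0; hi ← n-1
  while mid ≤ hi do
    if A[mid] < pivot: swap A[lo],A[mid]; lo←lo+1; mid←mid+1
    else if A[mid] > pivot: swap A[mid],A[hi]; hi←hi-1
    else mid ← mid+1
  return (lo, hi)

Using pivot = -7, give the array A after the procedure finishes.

[-13,-11,-7,-6,1,-4,4,-1,-2]

lo=0 mid=0 hi=8
-2>-7: swap(0,8), hi=7 ⇒ [-1,-4,-11,1,-6,-7,-13,4,-2]
-1>-7: swap(0,7), hi=6 ⇒ [4,-4,-11,1,-6,-7,-13,-1,-2]
4>-7: swap(0,6), hi=5 ⇒ [-13,-4,-11,1,-6,-7,4,-1,-2]
-13<-7: swap(0,0), lo=1 mid=1 ⇒ [-13,-4,-11,1,-6,-7,4,-1,-2]
-4>-7: swap(1,5), hi=4 ⇒ [-13,-7,-11,1,-6,-4,4,-1,-2]
-7=-7: mid=2
-11<-7: swap(1,2), lo=2 mid=3 ⇒ [-13,-11,-7,1,-6,-4,4,-1,-2]
1>-7: swap(3,4), hi=3 ⇒ [-13,-11,-7,-6,1,-4,4,-1,-2]
-6>-7: swap(3,3), hi=2 ⇒ [-13,-11,-7,-6,1,-4,4,-1,-2]
done. lo=2 hi=2; A=[-13,-11,-7,-6,1,-4,4,-1,-2]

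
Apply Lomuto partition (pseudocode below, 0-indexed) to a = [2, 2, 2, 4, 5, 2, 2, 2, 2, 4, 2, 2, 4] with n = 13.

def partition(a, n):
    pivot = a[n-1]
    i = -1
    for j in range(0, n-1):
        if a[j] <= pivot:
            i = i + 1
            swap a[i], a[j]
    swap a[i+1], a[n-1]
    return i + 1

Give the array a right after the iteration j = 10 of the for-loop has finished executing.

pivot = a[12] = 4; i = -1
j=0: a[0]=2 ≤ 4 → i=0, swap a[0],a[0] (no change) → [2, 2, 2, 4, 5, 2, 2, 2, 2, 4, 2, 2, 4]
j=1: a[1]=2 ≤ 4 → i=1, swap a[1],a[1] (no change) → [2, 2, 2, 4, 5, 2, 2, 2, 2, 4, 2, 2, 4]
j=2: a[2]=2 ≤ 4 → i=2, swap a[2],a[2] (no change) → [2, 2, 2, 4, 5, 2, 2, 2, 2, 4, 2, 2, 4]
j=3: a[3]=4 ≤ 4 → i=3, swap a[3],a[3] (no change) → [2, 2, 2, 4, 5, 2, 2, 2, 2, 4, 2, 2, 4]
j=4: a[4]=5 > 4 → no swap
j=5: a[5]=2 ≤ 4 → i=4, swap a[4],a[5] → [2, 2, 2, 4, 2, 5, 2, 2, 2, 4, 2, 2, 4]
j=6: a[6]=2 ≤ 4 → i=5, swap a[5],a[6] → [2, 2, 2, 4, 2, 2, 5, 2, 2, 4, 2, 2, 4]
j=7: a[7]=2 ≤ 4 → i=6, swap a[6],a[7] → [2, 2, 2, 4, 2, 2, 2, 5, 2, 4, 2, 2, 4]
j=8: a[8]=2 ≤ 4 → i=7, swap a[7],a[8] → [2, 2, 2, 4, 2, 2, 2, 2, 5, 4, 2, 2, 4]
j=9: a[9]=4 ≤ 4 → i=8, swap a[8],a[9] → [2, 2, 2, 4, 2, 2, 2, 2, 4, 5, 2, 2, 4]
j=10: a[10]=2 ≤ 4 → i=9, swap a[9],a[10] → [2, 2, 2, 4, 2, 2, 2, 2, 4, 2, 5, 2, 4]
(after j=10) a = [2, 2, 2, 4, 2, 2, 2, 2, 4, 2, 5, 2, 4]

[2, 2, 2, 4, 2, 2, 2, 2, 4, 2, 5, 2, 4]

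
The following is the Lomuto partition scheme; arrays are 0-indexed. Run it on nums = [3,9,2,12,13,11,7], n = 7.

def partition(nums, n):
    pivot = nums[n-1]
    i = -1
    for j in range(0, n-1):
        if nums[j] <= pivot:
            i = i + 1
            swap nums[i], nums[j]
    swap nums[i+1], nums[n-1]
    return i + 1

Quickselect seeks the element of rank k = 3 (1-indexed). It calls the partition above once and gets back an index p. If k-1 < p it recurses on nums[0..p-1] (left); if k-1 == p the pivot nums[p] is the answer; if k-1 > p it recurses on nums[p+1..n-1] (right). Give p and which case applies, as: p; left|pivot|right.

pivot = nums[6] = 7; i = -1
j=0: nums[0]=3 ≤ 7 → i=0, swap nums[0],nums[0] (no change) → [3,9,2,12,13,11,7]
j=1: nums[1]=9 > 7 → no swap
j=2: nums[2]=2 ≤ 7 → i=1, swap nums[1],nums[2] → [3,2,9,12,13,11,7]
j=3: nums[3]=12 > 7 → no swap
j=4: nums[4]=13 > 7 → no swap
j=5: nums[5]=11 > 7 → no swap
final swap nums[2],nums[6] → [3,2,7,12,13,11,9]; return 2
p = 2; k-1 = 2 == 2 ⇒ pivot

2; pivot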